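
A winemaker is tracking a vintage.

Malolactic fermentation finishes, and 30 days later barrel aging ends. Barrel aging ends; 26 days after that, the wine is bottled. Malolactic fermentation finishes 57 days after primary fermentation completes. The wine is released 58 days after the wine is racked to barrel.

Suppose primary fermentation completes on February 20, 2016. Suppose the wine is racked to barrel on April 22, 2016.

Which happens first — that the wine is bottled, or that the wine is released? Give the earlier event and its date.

Primary fermentation completes: Feb 20, 2016.
Malolactic fermentation finishes: Feb 20, 2016 + 57 days = Apr 17, 2016.
Barrel aging ends: Apr 17, 2016 + 30 days = May 17, 2016.
The wine is bottled: May 17, 2016 + 26 days = Jun 12, 2016.
The wine is racked to barrel: Apr 22, 2016.
The wine is released: Apr 22, 2016 + 58 days = Jun 19, 2016.
Comparing: the wine is bottled on Jun 12, 2016 vs the wine is released on Jun 19, 2016. Earlier: the wine is bottled.

The wine is bottled — June 12, 2016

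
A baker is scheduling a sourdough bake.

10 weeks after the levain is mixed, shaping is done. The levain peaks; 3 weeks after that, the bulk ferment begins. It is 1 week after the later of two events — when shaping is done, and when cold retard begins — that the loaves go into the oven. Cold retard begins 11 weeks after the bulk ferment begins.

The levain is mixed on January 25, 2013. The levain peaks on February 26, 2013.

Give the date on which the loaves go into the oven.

June 11, 2013

The levain is mixed: Jan 25, 2013.
Shaping is done: Jan 25, 2013 + 10 weeks = Apr 5, 2013.
The levain peaks: Feb 26, 2013.
The bulk ferment begins: Feb 26, 2013 + 3 weeks = Mar 19, 2013.
Cold retard begins: Mar 19, 2013 + 11 weeks = Jun 4, 2013.
Both prerequisites met — shaping is done (Apr 5, 2013), cold retard begins (Jun 4, 2013); the later is Jun 4, 2013.
The loaves go into the oven: Jun 4, 2013 + 1 week = Jun 11, 2013.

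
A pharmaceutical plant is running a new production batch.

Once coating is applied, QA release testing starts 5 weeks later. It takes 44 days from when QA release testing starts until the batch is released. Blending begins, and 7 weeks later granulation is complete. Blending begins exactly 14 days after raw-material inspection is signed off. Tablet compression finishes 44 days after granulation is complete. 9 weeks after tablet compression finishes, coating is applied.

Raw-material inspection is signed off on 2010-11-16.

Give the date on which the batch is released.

2011-07-23

Raw-material inspection is signed off: Nov 16, 2010.
Blending begins: Nov 16, 2010 + 14 days = Nov 30, 2010.
Granulation is complete: Nov 30, 2010 + 7 weeks = Jan 18, 2011.
Tablet compression finishes: Jan 18, 2011 + 44 days = Mar 3, 2011.
Coating is applied: Mar 3, 2011 + 9 weeks = May 5, 2011.
QA release testing starts: May 5, 2011 + 5 weeks = Jun 9, 2011.
The batch is released: Jun 9, 2011 + 44 days = Jul 23, 2011.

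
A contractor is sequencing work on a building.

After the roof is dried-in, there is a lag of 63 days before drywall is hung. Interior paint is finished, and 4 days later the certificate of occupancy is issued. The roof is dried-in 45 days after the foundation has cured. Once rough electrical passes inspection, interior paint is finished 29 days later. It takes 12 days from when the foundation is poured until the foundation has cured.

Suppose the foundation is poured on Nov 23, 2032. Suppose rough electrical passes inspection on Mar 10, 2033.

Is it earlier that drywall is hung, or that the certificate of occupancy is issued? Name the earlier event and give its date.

Drywall is hung — Mar 23, 2033

The foundation is poured: Nov 23, 2032.
The foundation has cured: Nov 23, 2032 + 12 days = Dec 5, 2032.
The roof is dried-in: Dec 5, 2032 + 45 days = Jan 19, 2033.
Drywall is hung: Jan 19, 2033 + 63 days = Mar 23, 2033.
Rough electrical passes inspection: Mar 10, 2033.
Interior paint is finished: Mar 10, 2033 + 29 days = Apr 8, 2033.
The certificate of occupancy is issued: Apr 8, 2033 + 4 days = Apr 12, 2033.
Comparing: drywall is hung on Mar 23, 2033 vs the certificate of occupancy is issued on Apr 12, 2033. Earlier: drywall is hung.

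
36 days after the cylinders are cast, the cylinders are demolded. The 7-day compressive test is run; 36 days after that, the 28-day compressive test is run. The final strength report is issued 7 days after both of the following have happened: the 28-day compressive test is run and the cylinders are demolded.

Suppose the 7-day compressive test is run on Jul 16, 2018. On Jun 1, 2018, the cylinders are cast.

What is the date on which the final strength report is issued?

The 7-day compressive test is run: Jul 16, 2018.
The 28-day compressive test is run: Jul 16, 2018 + 36 days = Aug 21, 2018.
The cylinders are cast: Jun 1, 2018.
The cylinders are demolded: Jun 1, 2018 + 36 days = Jul 7, 2018.
Both prerequisites met — the 28-day compressive test is run (Aug 21, 2018), the cylinders are demolded (Jul 7, 2018); the later is Aug 21, 2018.
The final strength report is issued: Aug 21, 2018 + 7 days = Aug 28, 2018.

Aug 28, 2018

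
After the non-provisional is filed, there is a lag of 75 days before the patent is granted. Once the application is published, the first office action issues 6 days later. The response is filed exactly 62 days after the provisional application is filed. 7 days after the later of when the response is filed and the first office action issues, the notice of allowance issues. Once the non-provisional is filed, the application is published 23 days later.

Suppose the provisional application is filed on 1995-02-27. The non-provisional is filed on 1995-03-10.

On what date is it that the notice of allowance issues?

The provisional application is filed: Feb 27, 1995.
The response is filed: Feb 27, 1995 + 62 days = Apr 30, 1995.
The non-provisional is filed: Mar 10, 1995.
The application is published: Mar 10, 1995 + 23 days = Apr 2, 1995.
The first office action issues: Apr 2, 1995 + 6 days = Apr 8, 1995.
Both prerequisites met — the response is filed (Apr 30, 1995), the first office action issues (Apr 8, 1995); the later is Apr 30, 1995.
The notice of allowance issues: Apr 30, 1995 + 7 days = May 7, 1995.

1995-05-07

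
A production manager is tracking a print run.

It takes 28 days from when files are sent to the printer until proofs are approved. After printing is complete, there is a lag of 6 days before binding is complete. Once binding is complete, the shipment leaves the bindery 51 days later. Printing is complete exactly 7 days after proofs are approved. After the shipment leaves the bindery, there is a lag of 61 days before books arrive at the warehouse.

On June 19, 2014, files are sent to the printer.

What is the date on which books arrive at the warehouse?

November 19, 2014

Files are sent to the printer: Jun 19, 2014.
Proofs are approved: Jun 19, 2014 + 28 days = Jul 17, 2014.
Printing is complete: Jul 17, 2014 + 7 days = Jul 24, 2014.
Binding is complete: Jul 24, 2014 + 6 days = Jul 30, 2014.
The shipment leaves the bindery: Jul 30, 2014 + 51 days = Sep 19, 2014.
Books arrive at the warehouse: Sep 19, 2014 + 61 days = Nov 19, 2014.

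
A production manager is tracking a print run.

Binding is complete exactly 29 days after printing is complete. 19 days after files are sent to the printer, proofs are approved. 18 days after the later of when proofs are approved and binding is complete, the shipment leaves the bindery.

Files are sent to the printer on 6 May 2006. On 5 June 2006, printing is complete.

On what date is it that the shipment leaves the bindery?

Files are sent to the printer: May 6, 2006.
Proofs are approved: May 6, 2006 + 19 days = May 25, 2006.
Printing is complete: Jun 5, 2006.
Binding is complete: Jun 5, 2006 + 29 days = Jul 4, 2006.
Both prerequisites met — proofs are approved (May 25, 2006), binding is complete (Jul 4, 2006); the later is Jul 4, 2006.
The shipment leaves the bindery: Jul 4, 2006 + 18 days = Jul 22, 2006.

22 July 2006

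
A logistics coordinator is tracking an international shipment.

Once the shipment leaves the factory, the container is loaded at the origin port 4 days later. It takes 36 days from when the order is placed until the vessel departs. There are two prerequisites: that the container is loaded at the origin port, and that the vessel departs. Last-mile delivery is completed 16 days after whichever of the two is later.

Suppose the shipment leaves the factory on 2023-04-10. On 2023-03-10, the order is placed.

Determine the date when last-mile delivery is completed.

2023-05-01

The shipment leaves the factory: Apr 10, 2023.
The container is loaded at the origin port: Apr 10, 2023 + 4 days = Apr 14, 2023.
The order is placed: Mar 10, 2023.
The vessel departs: Mar 10, 2023 + 36 days = Apr 15, 2023.
Both prerequisites met — the container is loaded at the origin port (Apr 14, 2023), the vessel departs (Apr 15, 2023); the later is Apr 15, 2023.
Last-mile delivery is completed: Apr 15, 2023 + 16 days = May 1, 2023.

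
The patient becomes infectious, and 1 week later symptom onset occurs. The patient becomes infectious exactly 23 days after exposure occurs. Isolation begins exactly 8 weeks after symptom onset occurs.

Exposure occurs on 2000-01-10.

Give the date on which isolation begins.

2000-04-05

Exposure occurs: Jan 10, 2000.
The patient becomes infectious: Jan 10, 2000 + 23 days = Feb 2, 2000.
Symptom onset occurs: Feb 2, 2000 + 1 week = Feb 9, 2000.
Isolation begins: Feb 9, 2000 + 8 weeks = Apr 5, 2000.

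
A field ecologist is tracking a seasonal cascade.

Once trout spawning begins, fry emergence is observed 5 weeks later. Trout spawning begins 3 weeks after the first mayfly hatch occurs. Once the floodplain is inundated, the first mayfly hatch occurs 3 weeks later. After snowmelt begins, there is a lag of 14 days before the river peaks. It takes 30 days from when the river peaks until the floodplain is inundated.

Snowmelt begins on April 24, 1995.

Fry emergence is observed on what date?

August 23, 1995

Snowmelt begins: Apr 24, 1995.
The river peaks: Apr 24, 1995 + 14 days = May 8, 1995.
The floodplain is inundated: May 8, 1995 + 30 days = Jun 7, 1995.
The first mayfly hatch occurs: Jun 7, 1995 + 3 weeks = Jun 28, 1995.
Trout spawning begins: Jun 28, 1995 + 3 weeks = Jul 19, 1995.
Fry emergence is observed: Jul 19, 1995 + 5 weeks = Aug 23, 1995.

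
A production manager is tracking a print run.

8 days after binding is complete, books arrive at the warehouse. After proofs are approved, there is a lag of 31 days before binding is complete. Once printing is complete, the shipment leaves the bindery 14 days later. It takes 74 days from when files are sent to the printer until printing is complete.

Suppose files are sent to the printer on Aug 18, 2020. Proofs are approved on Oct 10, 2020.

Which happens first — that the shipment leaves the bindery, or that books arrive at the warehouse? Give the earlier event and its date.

The shipment leaves the bindery — Nov 14, 2020

Files are sent to the printer: Aug 18, 2020.
Printing is complete: Aug 18, 2020 + 74 days = Oct 31, 2020.
The shipment leaves the bindery: Oct 31, 2020 + 14 days = Nov 14, 2020.
Proofs are approved: Oct 10, 2020.
Binding is complete: Oct 10, 2020 + 31 days = Nov 10, 2020.
Books arrive at the warehouse: Nov 10, 2020 + 8 days = Nov 18, 2020.
Comparing: the shipment leaves the bindery on Nov 14, 2020 vs books arrive at the warehouse on Nov 18, 2020. Earlier: the shipment leaves the bindery.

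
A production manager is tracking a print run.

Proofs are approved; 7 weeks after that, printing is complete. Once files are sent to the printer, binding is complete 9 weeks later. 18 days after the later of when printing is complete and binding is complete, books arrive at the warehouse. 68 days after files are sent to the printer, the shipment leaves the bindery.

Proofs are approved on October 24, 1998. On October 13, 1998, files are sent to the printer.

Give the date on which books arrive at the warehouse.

Proofs are approved: Oct 24, 1998.
Printing is complete: Oct 24, 1998 + 7 weeks = Dec 12, 1998.
Files are sent to the printer: Oct 13, 1998.
Binding is complete: Oct 13, 1998 + 9 weeks = Dec 15, 1998.
Both prerequisites met — printing is complete (Dec 12, 1998), binding is complete (Dec 15, 1998); the later is Dec 15, 1998.
Books arrive at the warehouse: Dec 15, 1998 + 18 days = Jan 2, 1999.

January 2, 1999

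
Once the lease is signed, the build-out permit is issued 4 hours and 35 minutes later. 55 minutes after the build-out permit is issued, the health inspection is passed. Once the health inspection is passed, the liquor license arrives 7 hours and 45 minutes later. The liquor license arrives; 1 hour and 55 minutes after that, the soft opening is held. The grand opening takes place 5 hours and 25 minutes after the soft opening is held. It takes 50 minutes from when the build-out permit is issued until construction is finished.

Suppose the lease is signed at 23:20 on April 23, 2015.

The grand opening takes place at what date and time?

19:55 on April 24, 2015

The lease is signed: 23:20 Apr 23, 2015.
The build-out permit is issued: 23:20 Apr 23, 2015 + 4h35m = 03:55 Apr 24, 2015.
The health inspection is passed: 03:55 Apr 24, 2015 + 55m = 04:50 Apr 24, 2015.
The liquor license arrives: 04:50 Apr 24, 2015 + 7h45m = 12:35 Apr 24, 2015.
The soft opening is held: 12:35 Apr 24, 2015 + 1h55m = 14:30 Apr 24, 2015.
The grand opening takes place: 14:30 Apr 24, 2015 + 5h25m = 19:55 Apr 24, 2015.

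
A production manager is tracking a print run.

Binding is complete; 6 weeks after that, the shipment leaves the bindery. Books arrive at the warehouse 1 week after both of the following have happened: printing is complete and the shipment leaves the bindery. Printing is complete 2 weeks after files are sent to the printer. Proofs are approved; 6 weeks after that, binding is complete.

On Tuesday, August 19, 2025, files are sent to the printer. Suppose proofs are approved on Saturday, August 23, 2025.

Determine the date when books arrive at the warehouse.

Saturday, November 22, 2025

Files are sent to the printer: Aug 19, 2025.
Printing is complete: Aug 19, 2025 + 2 weeks = Sep 2, 2025.
Proofs are approved: Aug 23, 2025.
Binding is complete: Aug 23, 2025 + 6 weeks = Oct 4, 2025.
The shipment leaves the bindery: Oct 4, 2025 + 6 weeks = Nov 15, 2025.
Both prerequisites met — printing is complete (Sep 2, 2025), the shipment leaves the bindery (Nov 15, 2025); the later is Nov 15, 2025.
Books arrive at the warehouse: Nov 15, 2025 + 1 week = Nov 22, 2025.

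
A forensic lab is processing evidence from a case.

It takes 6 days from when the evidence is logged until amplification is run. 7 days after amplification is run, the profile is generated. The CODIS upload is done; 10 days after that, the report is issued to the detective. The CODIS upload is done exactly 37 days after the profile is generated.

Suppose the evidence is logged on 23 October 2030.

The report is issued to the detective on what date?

22 December 2030

The evidence is logged: Oct 23, 2030.
Amplification is run: Oct 23, 2030 + 6 days = Oct 29, 2030.
The profile is generated: Oct 29, 2030 + 7 days = Nov 5, 2030.
The CODIS upload is done: Nov 5, 2030 + 37 days = Dec 12, 2030.
The report is issued to the detective: Dec 12, 2030 + 10 days = Dec 22, 2030.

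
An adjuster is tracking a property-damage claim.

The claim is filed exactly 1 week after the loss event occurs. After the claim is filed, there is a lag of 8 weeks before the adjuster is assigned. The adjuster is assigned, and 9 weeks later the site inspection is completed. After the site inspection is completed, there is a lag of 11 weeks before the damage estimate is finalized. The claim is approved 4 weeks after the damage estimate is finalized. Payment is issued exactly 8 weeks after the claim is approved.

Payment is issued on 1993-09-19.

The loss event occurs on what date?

1992-12-06

Payment is issued: Sep 19, 1993.
The claim is approved: Sep 19, 1993 − 8 weeks = Jul 25, 1993.
The damage estimate is finalized: Jul 25, 1993 − 4 weeks = Jun 27, 1993.
The site inspection is completed: Jun 27, 1993 − 11 weeks = Apr 11, 1993.
The adjuster is assigned: Apr 11, 1993 − 9 weeks = Feb 7, 1993.
The claim is filed: Feb 7, 1993 − 8 weeks = Dec 13, 1992.
The loss event occurs: Dec 13, 1992 − 1 week = Dec 6, 1992.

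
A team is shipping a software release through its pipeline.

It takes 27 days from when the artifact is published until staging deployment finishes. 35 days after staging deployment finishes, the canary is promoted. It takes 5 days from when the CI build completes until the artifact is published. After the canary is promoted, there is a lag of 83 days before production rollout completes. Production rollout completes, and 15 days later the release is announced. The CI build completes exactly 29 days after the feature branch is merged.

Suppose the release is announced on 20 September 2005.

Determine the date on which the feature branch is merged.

The release is announced: Sep 20, 2005.
Production rollout completes: Sep 20, 2005 − 15 days = Sep 5, 2005.
The canary is promoted: Sep 5, 2005 − 83 days = Jun 14, 2005.
Staging deployment finishes: Jun 14, 2005 − 35 days = May 10, 2005.
The artifact is published: May 10, 2005 − 27 days = Apr 13, 2005.
The CI build completes: Apr 13, 2005 − 5 days = Apr 8, 2005.
The feature branch is merged: Apr 8, 2005 − 29 days = Mar 10, 2005.

10 March 2005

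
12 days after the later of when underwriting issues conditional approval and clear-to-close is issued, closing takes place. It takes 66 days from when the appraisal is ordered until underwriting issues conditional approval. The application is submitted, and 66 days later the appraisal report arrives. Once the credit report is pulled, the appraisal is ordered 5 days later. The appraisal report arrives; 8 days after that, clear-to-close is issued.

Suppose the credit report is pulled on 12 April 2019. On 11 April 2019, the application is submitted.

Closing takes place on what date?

6 July 2019

The credit report is pulled: Apr 12, 2019.
The appraisal is ordered: Apr 12, 2019 + 5 days = Apr 17, 2019.
Underwriting issues conditional approval: Apr 17, 2019 + 66 days = Jun 22, 2019.
The application is submitted: Apr 11, 2019.
The appraisal report arrives: Apr 11, 2019 + 66 days = Jun 16, 2019.
Clear-to-close is issued: Jun 16, 2019 + 8 days = Jun 24, 2019.
Both prerequisites met — underwriting issues conditional approval (Jun 22, 2019), clear-to-close is issued (Jun 24, 2019); the later is Jun 24, 2019.
Closing takes place: Jun 24, 2019 + 12 days = Jul 6, 2019.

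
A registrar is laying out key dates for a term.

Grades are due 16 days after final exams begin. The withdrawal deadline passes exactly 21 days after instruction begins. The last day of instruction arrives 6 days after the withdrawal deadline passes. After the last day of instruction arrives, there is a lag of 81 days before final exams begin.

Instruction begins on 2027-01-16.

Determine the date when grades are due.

2027-05-20

Instruction begins: Jan 16, 2027.
The withdrawal deadline passes: Jan 16, 2027 + 21 days = Feb 6, 2027.
The last day of instruction arrives: Feb 6, 2027 + 6 days = Feb 12, 2027.
Final exams begin: Feb 12, 2027 + 81 days = May 4, 2027.
Grades are due: May 4, 2027 + 16 days = May 20, 2027.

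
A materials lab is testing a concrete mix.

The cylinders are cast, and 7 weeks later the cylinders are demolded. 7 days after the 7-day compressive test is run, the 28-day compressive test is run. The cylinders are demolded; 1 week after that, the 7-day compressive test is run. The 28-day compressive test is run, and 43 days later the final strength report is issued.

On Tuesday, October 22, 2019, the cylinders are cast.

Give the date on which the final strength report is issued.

Wednesday, February 5, 2020

The cylinders are cast: Oct 22, 2019.
The cylinders are demolded: Oct 22, 2019 + 7 weeks = Dec 10, 2019.
The 7-day compressive test is run: Dec 10, 2019 + 1 week = Dec 17, 2019.
The 28-day compressive test is run: Dec 17, 2019 + 7 days = Dec 24, 2019.
The final strength report is issued: Dec 24, 2019 + 43 days = Feb 5, 2020.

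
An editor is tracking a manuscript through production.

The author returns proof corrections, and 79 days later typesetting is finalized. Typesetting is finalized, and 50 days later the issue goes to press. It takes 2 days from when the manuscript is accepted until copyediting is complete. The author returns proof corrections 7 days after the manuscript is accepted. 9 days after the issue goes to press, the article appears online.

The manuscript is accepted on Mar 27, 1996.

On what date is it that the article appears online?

Aug 19, 1996

The manuscript is accepted: Mar 27, 1996.
The author returns proof corrections: Mar 27, 1996 + 7 days = Apr 3, 1996.
Typesetting is finalized: Apr 3, 1996 + 79 days = Jun 21, 1996.
The issue goes to press: Jun 21, 1996 + 50 days = Aug 10, 1996.
The article appears online: Aug 10, 1996 + 9 days = Aug 19, 1996.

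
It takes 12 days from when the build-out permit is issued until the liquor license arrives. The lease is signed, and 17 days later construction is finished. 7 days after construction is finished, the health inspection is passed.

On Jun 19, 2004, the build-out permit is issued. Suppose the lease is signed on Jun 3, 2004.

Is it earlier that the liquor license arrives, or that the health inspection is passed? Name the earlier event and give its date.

The build-out permit is issued: Jun 19, 2004.
The liquor license arrives: Jun 19, 2004 + 12 days = Jul 1, 2004.
The lease is signed: Jun 3, 2004.
Construction is finished: Jun 3, 2004 + 17 days = Jun 20, 2004.
The health inspection is passed: Jun 20, 2004 + 7 days = Jun 27, 2004.
Comparing: the liquor license arrives on Jul 1, 2004 vs the health inspection is passed on Jun 27, 2004. Earlier: the health inspection is passed.

The health inspection is passed — Jun 27, 2004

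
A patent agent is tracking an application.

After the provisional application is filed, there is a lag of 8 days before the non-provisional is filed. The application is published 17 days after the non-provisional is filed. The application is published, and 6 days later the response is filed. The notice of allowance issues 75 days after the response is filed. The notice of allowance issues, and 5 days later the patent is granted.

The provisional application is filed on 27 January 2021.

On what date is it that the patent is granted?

The provisional application is filed: Jan 27, 2021.
The non-provisional is filed: Jan 27, 2021 + 8 days = Feb 4, 2021.
The application is published: Feb 4, 2021 + 17 days = Feb 21, 2021.
The response is filed: Feb 21, 2021 + 6 days = Feb 27, 2021.
The notice of allowance issues: Feb 27, 2021 + 75 days = May 13, 2021.
The patent is granted: May 13, 2021 + 5 days = May 18, 2021.

18 May 2021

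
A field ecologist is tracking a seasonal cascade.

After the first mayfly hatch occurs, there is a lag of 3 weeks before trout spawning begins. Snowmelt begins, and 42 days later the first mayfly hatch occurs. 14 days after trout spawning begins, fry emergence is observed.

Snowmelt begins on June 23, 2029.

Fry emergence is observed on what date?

Snowmelt begins: Jun 23, 2029.
The first mayfly hatch occurs: Jun 23, 2029 + 42 days = Aug 4, 2029.
Trout spawning begins: Aug 4, 2029 + 3 weeks = Aug 25, 2029.
Fry emergence is observed: Aug 25, 2029 + 14 days = Sep 8, 2029.

September 8, 2029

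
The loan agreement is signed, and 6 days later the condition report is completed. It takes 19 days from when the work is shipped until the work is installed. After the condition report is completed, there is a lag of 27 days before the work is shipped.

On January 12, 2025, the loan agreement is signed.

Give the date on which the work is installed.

The loan agreement is signed: Jan 12, 2025.
The condition report is completed: Jan 12, 2025 + 6 days = Jan 18, 2025.
The work is shipped: Jan 18, 2025 + 27 days = Feb 14, 2025.
The work is installed: Feb 14, 2025 + 19 days = Mar 5, 2025.

March 5, 2025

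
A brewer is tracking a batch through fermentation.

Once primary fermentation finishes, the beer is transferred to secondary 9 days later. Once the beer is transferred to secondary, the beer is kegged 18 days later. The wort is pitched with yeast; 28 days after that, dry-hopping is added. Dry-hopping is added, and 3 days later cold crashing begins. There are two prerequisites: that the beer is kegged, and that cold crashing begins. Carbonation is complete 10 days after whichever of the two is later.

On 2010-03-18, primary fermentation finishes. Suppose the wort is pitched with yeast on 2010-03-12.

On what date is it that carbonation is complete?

Primary fermentation finishes: Mar 18, 2010.
The beer is transferred to secondary: Mar 18, 2010 + 9 days = Mar 27, 2010.
The beer is kegged: Mar 27, 2010 + 18 days = Apr 14, 2010.
The wort is pitched with yeast: Mar 12, 2010.
Dry-hopping is added: Mar 12, 2010 + 28 days = Apr 9, 2010.
Cold crashing begins: Apr 9, 2010 + 3 days = Apr 12, 2010.
Both prerequisites met — the beer is kegged (Apr 14, 2010), cold crashing begins (Apr 12, 2010); the later is Apr 14, 2010.
Carbonation is complete: Apr 14, 2010 + 10 days = Apr 24, 2010.

2010-04-24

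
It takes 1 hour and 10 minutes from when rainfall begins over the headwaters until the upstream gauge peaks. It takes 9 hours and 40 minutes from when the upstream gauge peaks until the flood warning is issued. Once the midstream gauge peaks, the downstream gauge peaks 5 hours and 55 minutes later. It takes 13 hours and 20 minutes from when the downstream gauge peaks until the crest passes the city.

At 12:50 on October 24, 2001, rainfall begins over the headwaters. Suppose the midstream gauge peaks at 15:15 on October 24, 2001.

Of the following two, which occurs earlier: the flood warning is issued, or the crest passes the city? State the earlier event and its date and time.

The flood warning is issued — 23:40 on October 24, 2001

Rainfall begins over the headwaters: 12:50 Oct 24, 2001.
The upstream gauge peaks: 12:50 Oct 24, 2001 + 1h10m = 14:00 Oct 24, 2001.
The flood warning is issued: 14:00 Oct 24, 2001 + 9h40m = 23:40 Oct 24, 2001.
The midstream gauge peaks: 15:15 Oct 24, 2001.
The downstream gauge peaks: 15:15 Oct 24, 2001 + 5h55m = 21:10 Oct 24, 2001.
The crest passes the city: 21:10 Oct 24, 2001 + 13h20m = 10:30 Oct 25, 2001.
Comparing: the flood warning is issued at 23:40 Oct 24, 2001 vs the crest passes the city at 10:30 Oct 25, 2001. Earlier: the flood warning is issued.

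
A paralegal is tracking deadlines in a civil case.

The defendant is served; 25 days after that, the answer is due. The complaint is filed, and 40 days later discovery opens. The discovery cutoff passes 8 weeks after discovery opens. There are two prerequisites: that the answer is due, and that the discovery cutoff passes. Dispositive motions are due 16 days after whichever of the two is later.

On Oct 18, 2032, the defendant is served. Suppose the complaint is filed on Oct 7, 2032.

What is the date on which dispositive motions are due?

The defendant is served: Oct 18, 2032.
The answer is due: Oct 18, 2032 + 25 days = Nov 12, 2032.
The complaint is filed: Oct 7, 2032.
Discovery opens: Oct 7, 2032 + 40 days = Nov 16, 2032.
The discovery cutoff passes: Nov 16, 2032 + 8 weeks = Jan 11, 2033.
Both prerequisites met — the answer is due (Nov 12, 2032), the discovery cutoff passes (Jan 11, 2033); the later is Jan 11, 2033.
Dispositive motions are due: Jan 11, 2033 + 16 days = Jan 27, 2033.

Jan 27, 2033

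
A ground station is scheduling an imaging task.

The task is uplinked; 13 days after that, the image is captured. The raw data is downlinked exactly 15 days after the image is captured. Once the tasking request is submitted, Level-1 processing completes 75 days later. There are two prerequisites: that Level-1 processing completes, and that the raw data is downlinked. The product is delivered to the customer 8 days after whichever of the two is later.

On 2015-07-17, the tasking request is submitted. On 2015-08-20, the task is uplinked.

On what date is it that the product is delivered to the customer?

2015-10-08

The tasking request is submitted: Jul 17, 2015.
Level-1 processing completes: Jul 17, 2015 + 75 days = Sep 30, 2015.
The task is uplinked: Aug 20, 2015.
The image is captured: Aug 20, 2015 + 13 days = Sep 2, 2015.
The raw data is downlinked: Sep 2, 2015 + 15 days = Sep 17, 2015.
Both prerequisites met — Level-1 processing completes (Sep 30, 2015), the raw data is downlinked (Sep 17, 2015); the later is Sep 30, 2015.
The product is delivered to the customer: Sep 30, 2015 + 8 days = Oct 8, 2015.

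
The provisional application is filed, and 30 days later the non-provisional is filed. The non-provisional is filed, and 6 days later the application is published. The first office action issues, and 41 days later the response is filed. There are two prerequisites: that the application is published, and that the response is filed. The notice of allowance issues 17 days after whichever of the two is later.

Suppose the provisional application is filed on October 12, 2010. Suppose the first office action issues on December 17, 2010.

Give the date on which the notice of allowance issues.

February 13, 2011

The provisional application is filed: Oct 12, 2010.
The non-provisional is filed: Oct 12, 2010 + 30 days = Nov 11, 2010.
The application is published: Nov 11, 2010 + 6 days = Nov 17, 2010.
The first office action issues: Dec 17, 2010.
The response is filed: Dec 17, 2010 + 41 days = Jan 27, 2011.
Both prerequisites met — the application is published (Nov 17, 2010), the response is filed (Jan 27, 2011); the later is Jan 27, 2011.
The notice of allowance issues: Jan 27, 2011 + 17 days = Feb 13, 2011.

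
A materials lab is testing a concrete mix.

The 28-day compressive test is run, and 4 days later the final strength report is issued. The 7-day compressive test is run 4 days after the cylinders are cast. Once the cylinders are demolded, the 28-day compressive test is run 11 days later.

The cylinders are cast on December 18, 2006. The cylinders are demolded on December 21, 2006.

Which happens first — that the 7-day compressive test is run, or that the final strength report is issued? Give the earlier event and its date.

The cylinders are cast: Dec 18, 2006.
The 7-day compressive test is run: Dec 18, 2006 + 4 days = Dec 22, 2006.
The cylinders are demolded: Dec 21, 2006.
The 28-day compressive test is run: Dec 21, 2006 + 11 days = Jan 1, 2007.
The final strength report is issued: Jan 1, 2007 + 4 days = Jan 5, 2007.
Comparing: the 7-day compressive test is run on Dec 22, 2006 vs the final strength report is issued on Jan 5, 2007. Earlier: the 7-day compressive test is run.

The 7-day compressive test is run — December 22, 2006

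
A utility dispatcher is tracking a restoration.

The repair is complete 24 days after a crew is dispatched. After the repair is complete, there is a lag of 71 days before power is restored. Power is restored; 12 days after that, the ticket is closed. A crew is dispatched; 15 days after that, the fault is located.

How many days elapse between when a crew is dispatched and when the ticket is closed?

107 days

Causal path: a crew is dispatched → the repair is complete → power is restored → the ticket is closed.
Total delay along the path: 24 + 71 + 12 = 107 days.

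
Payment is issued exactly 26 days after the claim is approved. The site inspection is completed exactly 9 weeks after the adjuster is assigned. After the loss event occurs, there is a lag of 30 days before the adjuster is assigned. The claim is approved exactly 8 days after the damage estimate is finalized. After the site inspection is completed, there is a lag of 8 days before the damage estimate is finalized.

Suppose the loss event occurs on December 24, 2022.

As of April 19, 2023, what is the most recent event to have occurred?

The claim is approved

The loss event occurs: Dec 24, 2022.
The adjuster is assigned: Dec 24, 2022 + 30 days = Jan 23, 2023.
The site inspection is completed: Jan 23, 2023 + 9 weeks = Mar 27, 2023.
The damage estimate is finalized: Mar 27, 2023 + 8 days = Apr 4, 2023.
The claim is approved: Apr 4, 2023 + 8 days = Apr 12, 2023.
Payment is issued: Apr 12, 2023 + 26 days = May 8, 2023.
Apr 19, 2023 falls between when the claim is approved (Apr 12, 2023) and when payment is issued (May 8, 2023).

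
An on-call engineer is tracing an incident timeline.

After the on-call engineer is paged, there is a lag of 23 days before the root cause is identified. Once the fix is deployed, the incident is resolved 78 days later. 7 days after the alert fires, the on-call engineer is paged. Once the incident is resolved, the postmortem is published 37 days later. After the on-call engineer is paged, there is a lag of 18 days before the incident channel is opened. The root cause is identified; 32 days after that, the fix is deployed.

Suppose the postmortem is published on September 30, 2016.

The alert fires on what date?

The postmortem is published: Sep 30, 2016.
The incident is resolved: Sep 30, 2016 − 37 days = Aug 24, 2016.
The fix is deployed: Aug 24, 2016 − 78 days = Jun 7, 2016.
The root cause is identified: Jun 7, 2016 − 32 days = May 6, 2016.
The on-call engineer is paged: May 6, 2016 − 23 days = Apr 13, 2016.
The alert fires: Apr 13, 2016 − 7 days = Apr 6, 2016.

April 6, 2016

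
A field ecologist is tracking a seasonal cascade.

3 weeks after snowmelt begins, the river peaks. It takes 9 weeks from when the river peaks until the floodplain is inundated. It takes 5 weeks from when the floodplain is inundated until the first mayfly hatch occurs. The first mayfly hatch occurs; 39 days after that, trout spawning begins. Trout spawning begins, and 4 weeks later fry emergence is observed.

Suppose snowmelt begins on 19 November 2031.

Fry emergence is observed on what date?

23 May 2032

Snowmelt begins: Nov 19, 2031.
The river peaks: Nov 19, 2031 + 3 weeks = Dec 10, 2031.
The floodplain is inundated: Dec 10, 2031 + 9 weeks = Feb 11, 2032.
The first mayfly hatch occurs: Feb 11, 2032 + 5 weeks = Mar 17, 2032.
Trout spawning begins: Mar 17, 2032 + 39 days = Apr 25, 2032.
Fry emergence is observed: Apr 25, 2032 + 4 weeks = May 23, 2032.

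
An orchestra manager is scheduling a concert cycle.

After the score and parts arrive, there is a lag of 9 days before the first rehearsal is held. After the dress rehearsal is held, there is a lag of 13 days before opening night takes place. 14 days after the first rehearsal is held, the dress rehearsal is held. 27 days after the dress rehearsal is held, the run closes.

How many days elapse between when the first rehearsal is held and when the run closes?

41 days

Causal path: the first rehearsal is held → the dress rehearsal is held → the run closes.
Total delay along the path: 14 + 27 = 41 days.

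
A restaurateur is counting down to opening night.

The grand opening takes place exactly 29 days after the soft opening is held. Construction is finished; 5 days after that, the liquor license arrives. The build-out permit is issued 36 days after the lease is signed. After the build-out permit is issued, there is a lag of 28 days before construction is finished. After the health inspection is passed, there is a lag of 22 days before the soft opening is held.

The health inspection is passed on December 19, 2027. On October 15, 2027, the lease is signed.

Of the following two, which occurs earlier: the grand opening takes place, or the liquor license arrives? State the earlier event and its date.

The health inspection is passed: Dec 19, 2027.
The soft opening is held: Dec 19, 2027 + 22 days = Jan 10, 2028.
The grand opening takes place: Jan 10, 2028 + 29 days = Feb 8, 2028.
The lease is signed: Oct 15, 2027.
The build-out permit is issued: Oct 15, 2027 + 36 days = Nov 20, 2027.
Construction is finished: Nov 20, 2027 + 28 days = Dec 18, 2027.
The liquor license arrives: Dec 18, 2027 + 5 days = Dec 23, 2027.
Comparing: the grand opening takes place on Feb 8, 2028 vs the liquor license arrives on Dec 23, 2027. Earlier: the liquor license arrives.

The liquor license arrives — December 23, 2027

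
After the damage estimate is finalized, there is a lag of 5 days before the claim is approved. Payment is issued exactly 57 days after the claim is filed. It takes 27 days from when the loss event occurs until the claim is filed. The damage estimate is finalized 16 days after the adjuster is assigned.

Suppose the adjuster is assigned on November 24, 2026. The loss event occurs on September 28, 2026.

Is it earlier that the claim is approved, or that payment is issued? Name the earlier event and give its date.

The claim is approved — December 15, 2026

The adjuster is assigned: Nov 24, 2026.
The damage estimate is finalized: Nov 24, 2026 + 16 days = Dec 10, 2026.
The claim is approved: Dec 10, 2026 + 5 days = Dec 15, 2026.
The loss event occurs: Sep 28, 2026.
The claim is filed: Sep 28, 2026 + 27 days = Oct 25, 2026.
Payment is issued: Oct 25, 2026 + 57 days = Dec 21, 2026.
Comparing: the claim is approved on Dec 15, 2026 vs payment is issued on Dec 21, 2026. Earlier: the claim is approved.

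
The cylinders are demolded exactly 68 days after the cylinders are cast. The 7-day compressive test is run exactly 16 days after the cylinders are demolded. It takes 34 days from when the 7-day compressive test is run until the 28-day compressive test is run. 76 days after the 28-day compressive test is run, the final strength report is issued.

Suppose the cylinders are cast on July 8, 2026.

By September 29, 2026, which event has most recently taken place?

The cylinders are cast: Jul 8, 2026.
The cylinders are demolded: Jul 8, 2026 + 68 days = Sep 14, 2026.
The 7-day compressive test is run: Sep 14, 2026 + 16 days = Sep 30, 2026.
The 28-day compressive test is run: Sep 30, 2026 + 34 days = Nov 3, 2026.
The final strength report is issued: Nov 3, 2026 + 76 days = Jan 18, 2027.
Sep 29, 2026 falls between when the cylinders are demolded (Sep 14, 2026) and when the 7-day compressive test is run (Sep 30, 2026).

The cylinders are demolded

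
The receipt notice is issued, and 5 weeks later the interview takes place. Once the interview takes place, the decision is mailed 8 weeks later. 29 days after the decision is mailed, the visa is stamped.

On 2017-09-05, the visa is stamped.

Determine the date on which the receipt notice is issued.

2017-05-08

The visa is stamped: Sep 5, 2017.
The decision is mailed: Sep 5, 2017 − 29 days = Aug 7, 2017.
The interview takes place: Aug 7, 2017 − 8 weeks = Jun 12, 2017.
The receipt notice is issued: Jun 12, 2017 − 5 weeks = May 8, 2017.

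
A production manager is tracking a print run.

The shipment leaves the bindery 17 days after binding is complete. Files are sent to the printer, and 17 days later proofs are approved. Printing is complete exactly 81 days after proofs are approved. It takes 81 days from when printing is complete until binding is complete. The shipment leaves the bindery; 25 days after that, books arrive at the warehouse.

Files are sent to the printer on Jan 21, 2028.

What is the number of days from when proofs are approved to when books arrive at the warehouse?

204 days

Causal path: proofs are approved → printing is complete → binding is complete → the shipment leaves the bindery → books arrive at the warehouse.
Total delay along the path: 81 + 81 + 17 + 25 = 204 days.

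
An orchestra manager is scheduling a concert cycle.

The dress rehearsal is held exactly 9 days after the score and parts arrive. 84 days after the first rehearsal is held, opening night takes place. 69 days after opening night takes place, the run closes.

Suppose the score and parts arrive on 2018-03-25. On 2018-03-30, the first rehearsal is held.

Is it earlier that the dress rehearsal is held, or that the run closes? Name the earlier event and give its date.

The score and parts arrive: Mar 25, 2018.
The dress rehearsal is held: Mar 25, 2018 + 9 days = Apr 3, 2018.
The first rehearsal is held: Mar 30, 2018.
Opening night takes place: Mar 30, 2018 + 84 days = Jun 22, 2018.
The run closes: Jun 22, 2018 + 69 days = Aug 30, 2018.
Comparing: the dress rehearsal is held on Apr 3, 2018 vs the run closes on Aug 30, 2018. Earlier: the dress rehearsal is held.

The dress rehearsal is held — 2018-04-03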